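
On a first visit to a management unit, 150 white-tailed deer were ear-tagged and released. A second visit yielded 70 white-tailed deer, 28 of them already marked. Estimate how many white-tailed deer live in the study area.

N = 375

N = (150 × 70) / 28 = 10500 / 28 = 375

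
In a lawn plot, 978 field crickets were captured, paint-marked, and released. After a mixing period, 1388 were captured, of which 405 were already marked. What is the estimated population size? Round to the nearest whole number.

Lincoln-Petersen assumes M/N = R/C, so N = M·C / R.
N = (978 × 1388) / 405 = 1357464 / 405 ≈ 3351.8 → 3352

N ≈ 3352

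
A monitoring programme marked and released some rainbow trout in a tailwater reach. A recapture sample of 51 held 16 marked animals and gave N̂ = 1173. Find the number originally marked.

M = 368

From N = M·C/R: M = N·R / C = 1173·16 / 51 = 18768 / 51 = 368.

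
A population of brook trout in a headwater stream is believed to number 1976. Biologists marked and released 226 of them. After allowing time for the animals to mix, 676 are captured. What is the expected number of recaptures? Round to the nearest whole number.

Expected recaptures E[R] = M·C / N.
E[R] = 226 × 676 / 1976 = 152776 / 1976 ≈ 77.3 → 77

expected recaptures ≈ 77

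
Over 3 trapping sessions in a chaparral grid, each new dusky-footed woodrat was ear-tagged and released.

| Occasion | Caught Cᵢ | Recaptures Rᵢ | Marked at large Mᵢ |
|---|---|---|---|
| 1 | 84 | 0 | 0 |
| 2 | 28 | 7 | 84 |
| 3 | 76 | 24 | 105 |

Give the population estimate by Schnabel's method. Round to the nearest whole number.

Σ MᵢCᵢ = 0·84 + 84·28 + 105·76 = 0 + 2352 + 7980 = 10332
Σ Rᵢ = 0 + 7 + 24 = 31
N̂ = 10332 / 31 ≈ 333.3 → 333

N ≈ 333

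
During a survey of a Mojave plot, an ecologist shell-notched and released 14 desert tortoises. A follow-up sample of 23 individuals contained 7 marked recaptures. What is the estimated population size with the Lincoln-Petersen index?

Lincoln-Petersen assumes M/N = R/C, so N = M·C / R.
N = (14 × 23) / 7 = 322 / 7 = 46

N = 46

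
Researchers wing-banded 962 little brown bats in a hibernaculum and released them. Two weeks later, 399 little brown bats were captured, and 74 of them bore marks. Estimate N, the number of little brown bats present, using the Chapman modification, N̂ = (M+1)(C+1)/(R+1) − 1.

N̂ = (962+1)(399+1)/(74+1) − 1 = 963·400/75 − 1
= 385200/75 − 1 = 5136 − 1 = 5135

N = 5135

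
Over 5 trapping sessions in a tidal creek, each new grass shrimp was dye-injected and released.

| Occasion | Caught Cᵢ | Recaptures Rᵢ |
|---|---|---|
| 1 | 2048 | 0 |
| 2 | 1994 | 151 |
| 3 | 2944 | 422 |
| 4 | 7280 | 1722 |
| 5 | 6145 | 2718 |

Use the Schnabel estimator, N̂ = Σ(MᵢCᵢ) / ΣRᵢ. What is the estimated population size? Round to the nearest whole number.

N ≈ 27,087

Marked at large before each occasion: Mᵢ = Σⱼ<ᵢ (Cⱼ − Rⱼ) → M1=0, M2=2048, M3=3891, M4=6413, M5=11971
Σ MᵢCᵢ = 0·2048 + 2048·1994 + 3891·2944 + 6413·7280 + 11971·6145 = 0 + 4083712 + 11455104 + 46686640 + 73561795 = 135787251
Σ Rᵢ = 0 + 151 + 422 + 1722 + 2718 = 5013
N̂ = 135787251 / 5013 ≈ 27087.0 → 27087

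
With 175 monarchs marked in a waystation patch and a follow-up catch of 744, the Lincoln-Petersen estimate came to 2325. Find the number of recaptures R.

R = 56

From N = M·C/R: R = M·C / N = 175·744 / 2325 = 130200 / 2325 = 56.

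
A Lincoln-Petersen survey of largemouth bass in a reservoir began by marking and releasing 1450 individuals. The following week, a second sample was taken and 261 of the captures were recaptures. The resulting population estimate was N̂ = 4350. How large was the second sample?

From N = M·C/R: C = N·R / M = 4350·261 / 1450 = 1135350 / 1450 = 783.

C = 783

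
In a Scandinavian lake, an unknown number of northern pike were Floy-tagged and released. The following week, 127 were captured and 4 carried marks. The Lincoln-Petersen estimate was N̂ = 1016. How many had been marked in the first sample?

From N = M·C/R: M = N·R / C = 1016·4 / 127 = 4064 / 127 = 32.

M = 32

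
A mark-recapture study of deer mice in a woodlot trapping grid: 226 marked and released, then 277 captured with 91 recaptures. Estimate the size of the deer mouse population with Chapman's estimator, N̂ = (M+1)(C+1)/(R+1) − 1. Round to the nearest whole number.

N ≈ 685

N̂ = (226+1)(277+1)/(91+1) − 1 = 227·278/92 − 1
= 63106/92 − 1 ≈ 685.9 − 1 ≈ 684.9 → 685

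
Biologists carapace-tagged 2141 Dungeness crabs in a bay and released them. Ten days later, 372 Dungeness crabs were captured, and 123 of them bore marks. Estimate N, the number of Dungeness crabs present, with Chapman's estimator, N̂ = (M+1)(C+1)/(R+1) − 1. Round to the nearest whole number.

N ≈ 6442

N̂ = (2141+1)(372+1)/(123+1) − 1 = 2142·373/124 − 1
= 798966/124 − 1 ≈ 6443.3 − 1 ≈ 6442.3 → 6442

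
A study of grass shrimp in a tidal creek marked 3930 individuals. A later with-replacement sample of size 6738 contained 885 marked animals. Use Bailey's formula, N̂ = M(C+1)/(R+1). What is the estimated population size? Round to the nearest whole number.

N̂ = 3930·(6738+1)/(885+1) = 3930·6739/886 = 26484270/886 ≈ 29892.0 → 29892

N ≈ 29,892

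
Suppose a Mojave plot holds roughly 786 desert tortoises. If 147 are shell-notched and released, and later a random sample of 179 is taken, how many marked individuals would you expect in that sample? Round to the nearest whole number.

expected recaptures ≈ 33

The marked fraction of the population is 147/786, so in a sample of 179 expect C·(M/N) marked.
E[R] = 147 × 179 / 786 = 26313 / 786 ≈ 33.48 → 33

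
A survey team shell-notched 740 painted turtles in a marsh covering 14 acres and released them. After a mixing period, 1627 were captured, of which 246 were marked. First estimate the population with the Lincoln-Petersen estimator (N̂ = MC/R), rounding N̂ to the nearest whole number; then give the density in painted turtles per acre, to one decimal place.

N̂ = 740·1627/246 = 1203980/246 ≈ 4894.2 → 4894
Density = N̂ / area = 4894 / 14 ≈ 349.57 → 349.6 per acre

density ≈ 349.6 painted turtles per acre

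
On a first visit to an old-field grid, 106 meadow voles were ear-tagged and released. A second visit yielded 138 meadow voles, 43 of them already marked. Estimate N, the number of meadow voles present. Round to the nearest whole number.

N ≈ 340

N = (106 × 138) / 43 = 14628 / 43 ≈ 340.2 → 340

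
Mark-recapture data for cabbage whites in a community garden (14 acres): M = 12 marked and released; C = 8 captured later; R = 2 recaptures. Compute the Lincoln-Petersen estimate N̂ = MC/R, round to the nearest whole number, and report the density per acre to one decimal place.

density ≈ 3.4 cabbage whites per acre

N̂ = 12·8/2 = 96/2 = 48
Density = N̂ / area = 48 / 14 ≈ 3.43 → 3.4 per acre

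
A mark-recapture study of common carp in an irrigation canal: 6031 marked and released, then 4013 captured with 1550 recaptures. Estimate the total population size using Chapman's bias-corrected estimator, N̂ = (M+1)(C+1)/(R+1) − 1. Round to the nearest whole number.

N̂ = (6031+1)(4013+1)/(1550+1) − 1 = 6032·4014/1551 − 1
= 24212448/1551 − 1 ≈ 15610.9 − 1 ≈ 15609.9 → 15610

N ≈ 15,610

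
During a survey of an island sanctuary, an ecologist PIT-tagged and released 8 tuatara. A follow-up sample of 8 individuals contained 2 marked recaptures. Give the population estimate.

N = 32

N = (8 × 8) / 2 = 64 / 2 = 32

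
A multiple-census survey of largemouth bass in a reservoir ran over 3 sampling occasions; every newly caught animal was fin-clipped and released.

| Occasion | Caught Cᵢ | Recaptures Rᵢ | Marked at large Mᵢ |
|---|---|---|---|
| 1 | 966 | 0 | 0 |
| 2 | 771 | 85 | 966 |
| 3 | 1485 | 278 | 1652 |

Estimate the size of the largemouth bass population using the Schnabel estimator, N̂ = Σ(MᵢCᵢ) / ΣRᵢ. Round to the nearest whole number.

Σ MᵢCᵢ = 0·966 + 966·771 + 1652·1485 = 0 + 744786 + 2453220 = 3198006
Σ Rᵢ = 0 + 85 + 278 = 363
N̂ = 3198006 / 363 ≈ 8809.9 → 8810

N ≈ 8810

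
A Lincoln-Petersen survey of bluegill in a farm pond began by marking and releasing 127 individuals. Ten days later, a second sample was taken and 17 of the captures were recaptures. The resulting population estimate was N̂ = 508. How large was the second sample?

From N = M·C/R: C = N·R / M = 508·17 / 127 = 8636 / 127 = 68.

C = 68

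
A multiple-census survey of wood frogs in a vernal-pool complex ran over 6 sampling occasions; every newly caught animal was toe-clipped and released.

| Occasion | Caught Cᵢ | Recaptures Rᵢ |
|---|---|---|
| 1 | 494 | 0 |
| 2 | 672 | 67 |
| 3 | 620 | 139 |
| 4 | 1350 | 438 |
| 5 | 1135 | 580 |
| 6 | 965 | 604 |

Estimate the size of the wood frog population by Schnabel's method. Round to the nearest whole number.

Marked at large before each occasion: Mᵢ = Σⱼ<ᵢ (Cⱼ − Rⱼ) → M1=0, M2=494, M3=1099, M4=1580, M5=2492, M6=3047
Σ MᵢCᵢ = 0·494 + 494·672 + 1099·620 + 1580·1350 + 2492·1135 + 3047·965 = 0 + 331968 + 681380 + 2133000 + 2828420 + 2940355 = 8915123
Σ Rᵢ = 0 + 67 + 139 + 438 + 580 + 604 = 1828
N̂ = 8915123 / 1828 ≈ 4877.0 → 4877

N ≈ 4877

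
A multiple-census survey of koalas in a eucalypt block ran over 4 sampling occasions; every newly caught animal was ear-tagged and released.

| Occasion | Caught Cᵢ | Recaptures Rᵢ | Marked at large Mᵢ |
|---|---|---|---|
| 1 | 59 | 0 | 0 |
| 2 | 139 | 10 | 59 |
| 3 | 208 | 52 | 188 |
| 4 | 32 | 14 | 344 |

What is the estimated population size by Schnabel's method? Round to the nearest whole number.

Σ MᵢCᵢ = 0·59 + 59·139 + 188·208 + 344·32 = 0 + 8201 + 39104 + 11008 = 58313
Σ Rᵢ = 0 + 10 + 52 + 14 = 76
N̂ = 58313 / 76 ≈ 767.3 → 767

N ≈ 767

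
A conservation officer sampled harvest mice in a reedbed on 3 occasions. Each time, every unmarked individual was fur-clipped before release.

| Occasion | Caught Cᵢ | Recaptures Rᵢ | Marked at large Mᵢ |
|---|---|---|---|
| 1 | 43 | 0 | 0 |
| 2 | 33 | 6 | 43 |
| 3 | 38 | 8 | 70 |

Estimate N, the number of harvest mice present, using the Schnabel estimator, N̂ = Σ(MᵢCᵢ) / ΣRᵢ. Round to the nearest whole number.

N ≈ 291

Σ MᵢCᵢ = 0·43 + 43·33 + 70·38 = 0 + 1419 + 2660 = 4079
Σ Rᵢ = 0 + 6 + 8 = 14
N̂ = 4079 / 14 ≈ 291.4 → 291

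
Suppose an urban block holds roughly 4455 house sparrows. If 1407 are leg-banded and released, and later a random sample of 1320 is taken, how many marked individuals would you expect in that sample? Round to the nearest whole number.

expected recaptures ≈ 417

Expected recaptures E[R] = M·C / N.
E[R] = 1407 × 1320 / 4455 = 1857240 / 4455 ≈ 416.9 → 417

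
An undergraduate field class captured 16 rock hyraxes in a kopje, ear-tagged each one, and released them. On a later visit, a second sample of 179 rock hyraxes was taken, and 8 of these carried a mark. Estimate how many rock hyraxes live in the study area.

N = (16 × 179) / 8 = 2864 / 8 = 358

N = 358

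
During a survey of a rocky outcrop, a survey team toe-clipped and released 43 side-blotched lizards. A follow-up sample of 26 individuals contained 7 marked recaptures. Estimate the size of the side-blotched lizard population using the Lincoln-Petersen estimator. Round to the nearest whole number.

N = (43 × 26) / 7 = 1118 / 7 ≈ 159.7 → 160

N ≈ 160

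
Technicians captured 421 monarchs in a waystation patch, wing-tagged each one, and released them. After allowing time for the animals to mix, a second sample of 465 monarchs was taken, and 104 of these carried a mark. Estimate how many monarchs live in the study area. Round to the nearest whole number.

Lincoln-Petersen assumes M/N = R/C, so N = M·C / R.
N = (421 × 465) / 104 = 195765 / 104 ≈ 1882.4 → 1882

N ≈ 1882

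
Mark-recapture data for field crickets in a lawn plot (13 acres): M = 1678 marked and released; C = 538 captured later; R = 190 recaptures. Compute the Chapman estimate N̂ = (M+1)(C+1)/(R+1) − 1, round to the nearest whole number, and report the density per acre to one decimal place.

N̂ = 1679·539/191 − 1 = 904981/191 − 1 ≈ 4737.1 → 4737
Density = N̂ / area = 4737 / 13 ≈ 364.38 → 364.4 per acre

density ≈ 364.4 field crickets per acre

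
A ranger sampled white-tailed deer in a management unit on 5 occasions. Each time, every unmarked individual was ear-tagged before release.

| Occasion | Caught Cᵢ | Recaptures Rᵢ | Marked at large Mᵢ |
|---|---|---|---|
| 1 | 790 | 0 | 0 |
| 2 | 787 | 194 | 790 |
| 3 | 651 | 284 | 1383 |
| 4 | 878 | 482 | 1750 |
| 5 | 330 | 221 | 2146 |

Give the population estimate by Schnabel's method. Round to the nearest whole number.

Σ MᵢCᵢ = 0·790 + 790·787 + 1383·651 + 1750·878 + 2146·330 = 0 + 621730 + 900333 + 1536500 + 708180 = 3766743
Σ Rᵢ = 0 + 194 + 284 + 482 + 221 = 1181
N̂ = 3766743 / 1181 ≈ 3189.45 → 3189

N ≈ 3189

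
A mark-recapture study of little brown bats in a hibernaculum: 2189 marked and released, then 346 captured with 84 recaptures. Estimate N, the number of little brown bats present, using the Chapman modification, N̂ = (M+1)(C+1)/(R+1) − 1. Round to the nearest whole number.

N̂ = (2189+1)(346+1)/(84+1) − 1 = 2190·347/85 − 1
= 759930/85 − 1 ≈ 8940.4 − 1 ≈ 8939.4 → 8939

N ≈ 8939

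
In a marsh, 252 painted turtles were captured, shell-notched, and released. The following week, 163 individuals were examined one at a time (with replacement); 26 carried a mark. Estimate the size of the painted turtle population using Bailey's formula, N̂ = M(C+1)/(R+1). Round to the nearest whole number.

N ≈ 1531

N̂ = 252·(163+1)/(26+1) = 252·164/27 = 41328/27 ≈ 1530.7 → 1531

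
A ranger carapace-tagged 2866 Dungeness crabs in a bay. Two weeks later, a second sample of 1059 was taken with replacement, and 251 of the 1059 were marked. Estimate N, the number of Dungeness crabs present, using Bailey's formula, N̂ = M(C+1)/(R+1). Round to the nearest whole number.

N ≈ 12,055

N̂ = 2866·(1059+1)/(251+1) = 2866·1060/252 = 3037960/252 ≈ 12055.4 → 12055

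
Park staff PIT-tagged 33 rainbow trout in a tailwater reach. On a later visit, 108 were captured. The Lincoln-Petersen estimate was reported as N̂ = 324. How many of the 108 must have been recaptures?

From N = M·C/R: R = M·C / N = 33·108 / 324 = 3564 / 324 = 11.

R = 11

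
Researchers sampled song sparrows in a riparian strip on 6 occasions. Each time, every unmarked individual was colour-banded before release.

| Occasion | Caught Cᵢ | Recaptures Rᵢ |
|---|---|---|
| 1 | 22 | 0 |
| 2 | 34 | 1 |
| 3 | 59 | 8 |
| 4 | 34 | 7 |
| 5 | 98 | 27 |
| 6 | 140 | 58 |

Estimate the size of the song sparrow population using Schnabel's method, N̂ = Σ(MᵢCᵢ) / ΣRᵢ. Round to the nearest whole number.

N ≈ 487

Marked at large before each occasion: Mᵢ = Σⱼ<ᵢ (Cⱼ − Rⱼ) → M1=0, M2=22, M3=55, M4=106, M5=133, M6=204
Σ MᵢCᵢ = 0·22 + 22·34 + 55·59 + 106·34 + 133·98 + 204·140 = 0 + 748 + 3245 + 3604 + 13034 + 28560 = 49191
Σ Rᵢ = 0 + 1 + 8 + 7 + 27 + 58 = 101
N̂ = 49191 / 101 ≈ 487.0 → 487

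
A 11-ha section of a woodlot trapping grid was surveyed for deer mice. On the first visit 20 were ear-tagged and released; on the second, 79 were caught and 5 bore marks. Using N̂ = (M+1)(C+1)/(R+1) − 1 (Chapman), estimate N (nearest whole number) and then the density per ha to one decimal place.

density ≈ 25.4 deer mice per ha

N̂ = 21·80/6 − 1 = 1680/6 − 1 = 279
Density = N̂ / area = 279 / 11 ≈ 25.36 → 25.4 per ha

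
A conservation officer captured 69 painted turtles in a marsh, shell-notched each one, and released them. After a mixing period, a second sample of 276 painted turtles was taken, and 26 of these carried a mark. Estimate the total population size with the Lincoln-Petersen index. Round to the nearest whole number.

N ≈ 732

N = (69 × 276) / 26 = 19044 / 26 ≈ 732.46 → 732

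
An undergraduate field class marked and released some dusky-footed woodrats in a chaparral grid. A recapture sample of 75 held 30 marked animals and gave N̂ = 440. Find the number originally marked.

M = 176

From N = M·C/R: M = N·R / C = 440·30 / 75 = 13200 / 75 = 176.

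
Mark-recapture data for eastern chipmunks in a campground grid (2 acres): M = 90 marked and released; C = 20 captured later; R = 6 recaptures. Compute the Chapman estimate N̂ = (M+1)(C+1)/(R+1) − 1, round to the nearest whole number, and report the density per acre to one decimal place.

density ≈ 136.0 eastern chipmunks per acre

N̂ = 91·21/7 − 1 = 1911/7 − 1 = 272
Density = N̂ / area = 272 / 2 = 136.0 per acre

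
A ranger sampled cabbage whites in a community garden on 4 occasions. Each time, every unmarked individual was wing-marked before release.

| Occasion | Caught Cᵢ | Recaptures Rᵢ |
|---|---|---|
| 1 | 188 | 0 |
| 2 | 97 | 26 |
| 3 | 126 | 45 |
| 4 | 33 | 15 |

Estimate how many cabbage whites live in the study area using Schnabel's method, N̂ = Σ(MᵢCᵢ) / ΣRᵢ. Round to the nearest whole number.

Marked at large before each occasion: Mᵢ = Σⱼ<ᵢ (Cⱼ − Rⱼ) → M1=0, M2=188, M3=259, M4=340
Σ MᵢCᵢ = 0·188 + 188·97 + 259·126 + 340·33 = 0 + 18236 + 32634 + 11220 = 62090
Σ Rᵢ = 0 + 26 + 45 + 15 = 86
N̂ = 62090 / 86 ≈ 722.0 → 722

N ≈ 722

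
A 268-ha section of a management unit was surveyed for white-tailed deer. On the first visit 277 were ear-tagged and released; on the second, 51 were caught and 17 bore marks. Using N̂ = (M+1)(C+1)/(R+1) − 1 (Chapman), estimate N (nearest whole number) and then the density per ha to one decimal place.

density ≈ 3.0 white-tailed deer per ha

N̂ = 278·52/18 − 1 = 14456/18 − 1 ≈ 802.1 → 802
Density = N̂ / area = 802 / 268 ≈ 2.99 → 3.0 per ha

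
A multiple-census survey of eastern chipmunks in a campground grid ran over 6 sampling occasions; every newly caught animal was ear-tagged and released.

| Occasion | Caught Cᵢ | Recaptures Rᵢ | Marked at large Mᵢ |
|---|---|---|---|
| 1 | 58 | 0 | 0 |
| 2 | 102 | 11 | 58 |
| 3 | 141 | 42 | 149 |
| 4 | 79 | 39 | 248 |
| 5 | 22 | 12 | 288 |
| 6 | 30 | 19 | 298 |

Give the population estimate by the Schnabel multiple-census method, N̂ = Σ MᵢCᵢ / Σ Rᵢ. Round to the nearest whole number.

N ≈ 502

Σ MᵢCᵢ = 0·58 + 58·102 + 149·141 + 248·79 + 288·22 + 298·30 = 0 + 5916 + 21009 + 19592 + 6336 + 8940 = 61793
Σ Rᵢ = 0 + 11 + 42 + 39 + 12 + 19 = 123
N̂ = 61793 / 123 ≈ 502.4 → 502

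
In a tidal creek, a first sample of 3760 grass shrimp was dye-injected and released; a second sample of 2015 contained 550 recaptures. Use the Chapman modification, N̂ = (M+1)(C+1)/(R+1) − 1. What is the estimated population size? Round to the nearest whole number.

N ≈ 13,760

N̂ = (3760+1)(2015+1)/(550+1) − 1 = 3761·2016/551 − 1
= 7582176/551 − 1 ≈ 13760.8 − 1 ≈ 13759.8 → 13760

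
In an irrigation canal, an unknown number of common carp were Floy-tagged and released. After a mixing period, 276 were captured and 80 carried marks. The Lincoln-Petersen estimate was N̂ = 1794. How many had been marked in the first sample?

From N = M·C/R: M = N·R / C = 1794·80 / 276 = 143520 / 276 = 520.

M = 520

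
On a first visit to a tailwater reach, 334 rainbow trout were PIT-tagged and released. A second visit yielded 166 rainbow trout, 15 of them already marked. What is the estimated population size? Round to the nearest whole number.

N ≈ 3696

The marked fraction in the recapture sample should equal the marked fraction in the population: 15/166 = 334/N.
N = (334 × 166) / 15 = 55444 / 15 ≈ 3696.3 → 3696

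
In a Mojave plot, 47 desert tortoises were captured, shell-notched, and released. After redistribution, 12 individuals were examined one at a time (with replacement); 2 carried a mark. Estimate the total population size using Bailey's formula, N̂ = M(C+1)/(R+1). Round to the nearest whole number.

N̂ = 47·(12+1)/(2+1) = 47·13/3 = 611/3 ≈ 203.7 → 204

N ≈ 204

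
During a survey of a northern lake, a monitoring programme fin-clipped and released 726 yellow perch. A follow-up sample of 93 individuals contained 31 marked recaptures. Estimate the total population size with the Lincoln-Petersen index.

N = 2178

If marked individuals mix randomly, R/C ≈ M/N, giving N ≈ M·C/R.
N = (726 × 93) / 31 = 67518 / 31 = 2178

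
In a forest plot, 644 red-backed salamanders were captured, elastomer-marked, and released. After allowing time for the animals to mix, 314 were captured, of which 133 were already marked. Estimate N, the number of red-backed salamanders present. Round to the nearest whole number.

N ≈ 1520

If marked individuals mix randomly, R/C ≈ M/N, giving N ≈ M·C/R.
N = (644 × 314) / 133 = 202216 / 133 ≈ 1520.4 → 1520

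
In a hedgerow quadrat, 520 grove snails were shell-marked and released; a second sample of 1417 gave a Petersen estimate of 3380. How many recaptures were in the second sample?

From N = M·C/R: R = M·C / N = 520·1417 / 3380 = 736840 / 3380 = 218.

R = 218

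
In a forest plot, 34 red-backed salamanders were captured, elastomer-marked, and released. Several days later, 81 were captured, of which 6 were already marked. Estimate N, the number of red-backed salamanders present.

Lincoln-Petersen assumes M/N = R/C, so N = M·C / R.
N = (34 × 81) / 6 = 2754 / 6 = 459

N = 459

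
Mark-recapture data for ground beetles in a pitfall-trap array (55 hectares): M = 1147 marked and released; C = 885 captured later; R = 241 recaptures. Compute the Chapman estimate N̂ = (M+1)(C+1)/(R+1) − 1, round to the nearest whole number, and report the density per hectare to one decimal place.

density ≈ 76.4 ground beetles per hectare

N̂ = 1148·886/242 − 1 = 1017128/242 − 1 ≈ 4202.0 → 4202
Density = N̂ / area = 4202 / 55 ≈ 76.40 → 76.4 per hectare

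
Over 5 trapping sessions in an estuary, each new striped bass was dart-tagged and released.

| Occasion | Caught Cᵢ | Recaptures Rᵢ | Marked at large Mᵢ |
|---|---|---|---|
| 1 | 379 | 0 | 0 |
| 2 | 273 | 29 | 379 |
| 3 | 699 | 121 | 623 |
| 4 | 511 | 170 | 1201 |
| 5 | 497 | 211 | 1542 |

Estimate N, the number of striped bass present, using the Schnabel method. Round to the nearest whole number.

Σ MᵢCᵢ = 0·379 + 379·273 + 623·699 + 1201·511 + 1542·497 = 0 + 103467 + 435477 + 613711 + 766374 = 1919029
Σ Rᵢ = 0 + 29 + 121 + 170 + 211 = 531
N̂ = 1919029 / 531 ≈ 3614.0 → 3614

N ≈ 3614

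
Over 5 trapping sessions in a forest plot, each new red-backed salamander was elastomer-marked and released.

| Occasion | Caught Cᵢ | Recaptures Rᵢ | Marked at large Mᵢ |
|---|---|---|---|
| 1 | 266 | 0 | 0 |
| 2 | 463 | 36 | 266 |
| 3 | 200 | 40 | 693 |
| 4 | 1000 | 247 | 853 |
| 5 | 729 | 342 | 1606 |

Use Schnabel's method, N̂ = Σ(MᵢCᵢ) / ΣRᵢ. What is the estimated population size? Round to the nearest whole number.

N ≈ 3437

Σ MᵢCᵢ = 0·266 + 266·463 + 693·200 + 853·1000 + 1606·729 = 0 + 123158 + 138600 + 853000 + 1170774 = 2285532
Σ Rᵢ = 0 + 36 + 40 + 247 + 342 = 665
N̂ = 2285532 / 665 ≈ 3436.9 → 3437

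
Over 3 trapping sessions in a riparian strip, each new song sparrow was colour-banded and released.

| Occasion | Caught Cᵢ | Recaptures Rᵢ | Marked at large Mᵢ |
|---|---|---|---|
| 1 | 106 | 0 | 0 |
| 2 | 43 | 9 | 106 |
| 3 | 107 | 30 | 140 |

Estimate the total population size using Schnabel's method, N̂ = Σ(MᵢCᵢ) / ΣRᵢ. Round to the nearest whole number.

Σ MᵢCᵢ = 0·106 + 106·43 + 140·107 = 0 + 4558 + 14980 = 19538
Σ Rᵢ = 0 + 9 + 30 = 39
N̂ = 19538 / 39 ≈ 501.0 → 501

N ≈ 501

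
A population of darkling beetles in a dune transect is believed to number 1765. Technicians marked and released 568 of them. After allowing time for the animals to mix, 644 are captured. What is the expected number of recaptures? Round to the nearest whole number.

Expected recaptures E[R] = M·C / N.
E[R] = 568 × 644 / 1765 = 365792 / 1765 ≈ 207.2 → 207

expected recaptures ≈ 207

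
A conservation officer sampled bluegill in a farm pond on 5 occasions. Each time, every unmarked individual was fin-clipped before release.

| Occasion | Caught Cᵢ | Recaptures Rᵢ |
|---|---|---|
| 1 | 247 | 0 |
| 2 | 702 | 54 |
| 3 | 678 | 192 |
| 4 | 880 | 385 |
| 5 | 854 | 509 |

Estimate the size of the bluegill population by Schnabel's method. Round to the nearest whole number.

Marked at large before each occasion: Mᵢ = Σⱼ<ᵢ (Cⱼ − Rⱼ) → M1=0, M2=247, M3=895, M4=1381, M5=1876
Σ MᵢCᵢ = 0·247 + 247·702 + 895·678 + 1381·880 + 1876·854 = 0 + 173394 + 606810 + 1215280 + 1602104 = 3597588
Σ Rᵢ = 0 + 54 + 192 + 385 + 509 = 1140
N̂ = 3597588 / 1140 ≈ 3155.8 → 3156

N ≈ 3156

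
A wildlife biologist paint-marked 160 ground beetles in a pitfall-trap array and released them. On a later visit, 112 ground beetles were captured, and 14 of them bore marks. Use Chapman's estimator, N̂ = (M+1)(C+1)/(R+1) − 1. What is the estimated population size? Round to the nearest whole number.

N̂ = (160+1)(112+1)/(14+1) − 1 = 161·113/15 − 1
= 18193/15 − 1 ≈ 1212.9 − 1 ≈ 1211.9 → 1212

N ≈ 1212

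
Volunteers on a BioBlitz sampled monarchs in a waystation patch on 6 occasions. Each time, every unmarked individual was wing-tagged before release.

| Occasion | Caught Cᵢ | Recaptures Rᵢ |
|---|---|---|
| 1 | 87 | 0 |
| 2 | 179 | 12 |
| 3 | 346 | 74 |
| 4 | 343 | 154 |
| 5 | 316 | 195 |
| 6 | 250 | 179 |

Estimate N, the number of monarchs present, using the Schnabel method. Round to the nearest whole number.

Marked at large before each occasion: Mᵢ = Σⱼ<ᵢ (Cⱼ − Rⱼ) → M1=0, M2=87, M3=254, M4=526, M5=715, M6=836
Σ MᵢCᵢ = 0·87 + 87·179 + 254·346 + 526·343 + 715·316 + 836·250 = 0 + 15573 + 87884 + 180418 + 225940 + 209000 = 718815
Σ Rᵢ = 0 + 12 + 74 + 154 + 195 + 179 = 614
N̂ = 718815 / 614 ≈ 1170.7 → 1171

N ≈ 1171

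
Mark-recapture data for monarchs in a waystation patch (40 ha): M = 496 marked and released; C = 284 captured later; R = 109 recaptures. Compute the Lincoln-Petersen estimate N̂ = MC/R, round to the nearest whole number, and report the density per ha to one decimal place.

N̂ = 496·284/109 = 140864/109 ≈ 1292.3 → 1292
Density = N̂ / area = 1292 / 40 ≈ 32.30 → 32.3 per ha

density ≈ 32.3 monarchs per ha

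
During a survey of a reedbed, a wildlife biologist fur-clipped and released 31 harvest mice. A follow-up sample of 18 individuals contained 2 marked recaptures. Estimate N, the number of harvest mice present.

N = (31 × 18) / 2 = 558 / 2 = 279

N = 279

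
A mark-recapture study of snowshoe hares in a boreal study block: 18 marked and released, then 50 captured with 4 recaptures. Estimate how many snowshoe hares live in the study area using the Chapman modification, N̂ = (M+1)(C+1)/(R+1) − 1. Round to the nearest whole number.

N̂ = (18+1)(50+1)/(4+1) − 1 = 19·51/5 − 1
= 969/5 − 1 ≈ 193.8 − 1 ≈ 192.8 → 193

N ≈ 193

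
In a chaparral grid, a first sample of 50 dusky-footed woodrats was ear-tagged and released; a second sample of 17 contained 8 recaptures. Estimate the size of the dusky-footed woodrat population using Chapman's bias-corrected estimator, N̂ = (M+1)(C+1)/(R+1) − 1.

N̂ = (50+1)(17+1)/(8+1) − 1 = 51·18/9 − 1
= 918/9 − 1 = 102 − 1 = 101

N = 101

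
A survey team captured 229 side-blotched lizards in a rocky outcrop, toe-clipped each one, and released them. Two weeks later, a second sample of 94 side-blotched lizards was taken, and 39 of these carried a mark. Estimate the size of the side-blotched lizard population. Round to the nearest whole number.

Lincoln-Petersen assumes M/N = R/C, so N = M·C / R.
N = (229 × 94) / 39 = 21526 / 39 ≈ 551.9 → 552

N ≈ 552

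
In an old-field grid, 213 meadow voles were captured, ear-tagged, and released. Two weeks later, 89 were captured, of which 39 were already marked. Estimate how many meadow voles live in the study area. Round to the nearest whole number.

N ≈ 486

If marked individuals mix randomly, R/C ≈ M/N, giving N ≈ M·C/R.
N = (213 × 89) / 39 = 18957 / 39 ≈ 486.1 → 486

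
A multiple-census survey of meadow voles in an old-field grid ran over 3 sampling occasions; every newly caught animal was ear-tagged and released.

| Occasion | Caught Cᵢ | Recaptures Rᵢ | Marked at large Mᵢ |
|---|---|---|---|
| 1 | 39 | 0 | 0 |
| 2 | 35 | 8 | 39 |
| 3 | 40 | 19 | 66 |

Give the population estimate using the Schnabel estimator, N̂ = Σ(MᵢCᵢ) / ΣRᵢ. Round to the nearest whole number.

Σ MᵢCᵢ = 0·39 + 39·35 + 66·40 = 0 + 1365 + 2640 = 4005
Σ Rᵢ = 0 + 8 + 19 = 27
N̂ = 4005 / 27 ≈ 148.3 → 148

N ≈ 148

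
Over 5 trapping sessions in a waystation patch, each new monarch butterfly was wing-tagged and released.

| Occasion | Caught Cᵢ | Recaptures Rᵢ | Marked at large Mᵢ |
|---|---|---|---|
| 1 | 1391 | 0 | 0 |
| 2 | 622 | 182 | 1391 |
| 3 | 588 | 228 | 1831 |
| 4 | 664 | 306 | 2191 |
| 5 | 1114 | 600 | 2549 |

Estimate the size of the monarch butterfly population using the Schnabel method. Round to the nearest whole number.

Σ MᵢCᵢ = 0·1391 + 1391·622 + 1831·588 + 2191·664 + 2549·1114 = 0 + 865202 + 1076628 + 1454824 + 2839586 = 6236240
Σ Rᵢ = 0 + 182 + 228 + 306 + 600 = 1316
N̂ = 6236240 / 1316 ≈ 4738.8 → 4739

N ≈ 4739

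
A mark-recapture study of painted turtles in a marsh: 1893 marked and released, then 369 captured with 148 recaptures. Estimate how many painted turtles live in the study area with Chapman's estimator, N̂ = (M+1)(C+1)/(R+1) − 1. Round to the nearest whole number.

N ≈ 4702

N̂ = (1893+1)(369+1)/(148+1) − 1 = 1894·370/149 − 1
= 700780/149 − 1 ≈ 4703.2 − 1 ≈ 4702.2 → 4702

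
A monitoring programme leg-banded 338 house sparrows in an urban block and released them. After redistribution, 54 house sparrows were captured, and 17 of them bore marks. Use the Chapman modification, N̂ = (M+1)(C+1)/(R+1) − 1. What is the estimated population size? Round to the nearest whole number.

N̂ = (338+1)(54+1)/(17+1) − 1 = 339·55/18 − 1
= 18645/18 − 1 ≈ 1035.8 − 1 ≈ 1034.8 → 1035

N ≈ 1035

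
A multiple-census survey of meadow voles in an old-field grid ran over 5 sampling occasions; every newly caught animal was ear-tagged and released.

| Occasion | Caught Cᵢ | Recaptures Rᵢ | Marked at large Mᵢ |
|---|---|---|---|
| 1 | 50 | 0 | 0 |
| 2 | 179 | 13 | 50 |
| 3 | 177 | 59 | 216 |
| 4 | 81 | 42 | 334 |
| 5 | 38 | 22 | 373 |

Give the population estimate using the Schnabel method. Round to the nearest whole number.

Σ MᵢCᵢ = 0·50 + 50·179 + 216·177 + 334·81 + 373·38 = 0 + 8950 + 38232 + 27054 + 14174 = 88410
Σ Rᵢ = 0 + 13 + 59 + 42 + 22 = 136
N̂ = 88410 / 136 ≈ 650.1 → 650

N ≈ 650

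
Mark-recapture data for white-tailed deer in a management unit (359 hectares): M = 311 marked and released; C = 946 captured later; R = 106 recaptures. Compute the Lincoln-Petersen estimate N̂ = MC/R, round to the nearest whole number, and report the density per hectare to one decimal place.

N̂ = 311·946/106 = 294206/106 ≈ 2775.5 → 2776
Density = N̂ / area = 2776 / 359 ≈ 7.73 → 7.7 per hectare

density ≈ 7.7 white-tailed deer per hectare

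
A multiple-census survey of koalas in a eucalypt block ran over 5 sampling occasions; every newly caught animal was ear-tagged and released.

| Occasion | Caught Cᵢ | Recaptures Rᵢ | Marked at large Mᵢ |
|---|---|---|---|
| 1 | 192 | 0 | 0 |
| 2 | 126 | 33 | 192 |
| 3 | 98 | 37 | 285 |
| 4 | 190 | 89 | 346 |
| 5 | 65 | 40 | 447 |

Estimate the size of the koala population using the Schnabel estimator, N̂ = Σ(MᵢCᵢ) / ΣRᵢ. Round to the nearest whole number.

N ≈ 738

Σ MᵢCᵢ = 0·192 + 192·126 + 285·98 + 346·190 + 447·65 = 0 + 24192 + 27930 + 65740 + 29055 = 146917
Σ Rᵢ = 0 + 33 + 37 + 89 + 40 = 199
N̂ = 146917 / 199 ≈ 738.3 → 738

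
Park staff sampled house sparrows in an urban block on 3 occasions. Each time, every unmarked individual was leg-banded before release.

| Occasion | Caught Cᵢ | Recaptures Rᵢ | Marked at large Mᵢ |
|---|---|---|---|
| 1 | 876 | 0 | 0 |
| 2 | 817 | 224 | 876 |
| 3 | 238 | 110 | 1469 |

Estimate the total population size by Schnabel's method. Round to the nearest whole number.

N ≈ 3190

Σ MᵢCᵢ = 0·876 + 876·817 + 1469·238 = 0 + 715692 + 349622 = 1065314
Σ Rᵢ = 0 + 224 + 110 = 334
N̂ = 1065314 / 334 ≈ 3189.6 → 3190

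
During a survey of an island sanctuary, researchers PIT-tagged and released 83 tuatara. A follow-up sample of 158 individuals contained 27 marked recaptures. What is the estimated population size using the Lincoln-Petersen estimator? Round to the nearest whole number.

If marked individuals mix randomly, R/C ≈ M/N, giving N ≈ M·C/R.
N = (83 × 158) / 27 = 13114 / 27 ≈ 485.7 → 486

N ≈ 486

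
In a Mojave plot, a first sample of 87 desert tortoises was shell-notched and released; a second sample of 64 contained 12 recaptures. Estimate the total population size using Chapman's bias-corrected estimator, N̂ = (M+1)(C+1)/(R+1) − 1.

N = 439

N̂ = (87+1)(64+1)/(12+1) − 1 = 88·65/13 − 1
= 5720/13 − 1 = 440 − 1 = 439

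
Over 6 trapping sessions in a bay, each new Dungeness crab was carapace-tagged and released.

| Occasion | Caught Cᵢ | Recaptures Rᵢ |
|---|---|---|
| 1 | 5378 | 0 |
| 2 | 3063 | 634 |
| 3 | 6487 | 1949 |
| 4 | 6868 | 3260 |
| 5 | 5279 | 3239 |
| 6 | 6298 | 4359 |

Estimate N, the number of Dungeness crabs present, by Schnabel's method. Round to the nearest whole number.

Marked at large before each occasion: Mᵢ = Σⱼ<ᵢ (Cⱼ − Rⱼ) → M1=0, M2=5378, M3=7807, M4=12345, M5=15953, M6=17993
Σ MᵢCᵢ = 0·5378 + 5378·3063 + 7807·6487 + 12345·6868 + 15953·5279 + 17993·6298 = 0 + 16472814 + 50644009 + 84785460 + 84215887 + 113319914 = 349438084
Σ Rᵢ = 0 + 634 + 1949 + 3260 + 3239 + 4359 = 13441
N̂ = 349438084 / 13441 ≈ 25997.9 → 25998

N ≈ 25,998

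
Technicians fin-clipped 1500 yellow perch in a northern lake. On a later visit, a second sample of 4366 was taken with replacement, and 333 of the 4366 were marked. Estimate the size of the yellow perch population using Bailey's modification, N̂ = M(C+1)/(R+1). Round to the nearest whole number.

N̂ = 1500·(4366+1)/(333+1) = 1500·4367/334 = 6550500/334 ≈ 19612.3 → 19612

N ≈ 19,612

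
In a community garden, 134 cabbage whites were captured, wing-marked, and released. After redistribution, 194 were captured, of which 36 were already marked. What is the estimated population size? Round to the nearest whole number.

N ≈ 722

N = (134 × 194) / 36 = 25996 / 36 ≈ 722.1 → 722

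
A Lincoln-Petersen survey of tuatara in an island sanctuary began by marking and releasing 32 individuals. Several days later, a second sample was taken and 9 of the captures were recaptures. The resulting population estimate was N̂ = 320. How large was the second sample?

C = 90

From N = M·C/R: C = N·R / M = 320·9 / 32 = 2880 / 32 = 90.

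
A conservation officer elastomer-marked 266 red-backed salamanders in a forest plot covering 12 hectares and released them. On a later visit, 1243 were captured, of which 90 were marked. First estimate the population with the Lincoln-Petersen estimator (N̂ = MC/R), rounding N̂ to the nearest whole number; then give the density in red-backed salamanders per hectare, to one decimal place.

N̂ = 266·1243/90 = 330638/90 ≈ 3673.8 → 3674
Density = N̂ / area = 3674 / 12 ≈ 306.17 → 306.2 per hectare

density ≈ 306.2 red-backed salamanders per hectare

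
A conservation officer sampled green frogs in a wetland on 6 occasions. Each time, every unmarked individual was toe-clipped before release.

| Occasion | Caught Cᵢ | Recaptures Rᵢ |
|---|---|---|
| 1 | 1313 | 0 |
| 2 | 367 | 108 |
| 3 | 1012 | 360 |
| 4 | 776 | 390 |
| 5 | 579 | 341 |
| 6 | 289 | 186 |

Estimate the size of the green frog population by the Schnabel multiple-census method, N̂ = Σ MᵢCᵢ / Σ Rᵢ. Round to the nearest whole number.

N ≈ 4428

Marked at large before each occasion: Mᵢ = Σⱼ<ᵢ (Cⱼ − Rⱼ) → M1=0, M2=1313, M3=1572, M4=2224, M5=2610, M6=2848
Σ MᵢCᵢ = 0·1313 + 1313·367 + 1572·1012 + 2224·776 + 2610·579 + 2848·289 = 0 + 481871 + 1590864 + 1725824 + 1511190 + 823072 = 6132821
Σ Rᵢ = 0 + 108 + 360 + 390 + 341 + 186 = 1385
N̂ = 6132821 / 1385 ≈ 4428.0 → 4428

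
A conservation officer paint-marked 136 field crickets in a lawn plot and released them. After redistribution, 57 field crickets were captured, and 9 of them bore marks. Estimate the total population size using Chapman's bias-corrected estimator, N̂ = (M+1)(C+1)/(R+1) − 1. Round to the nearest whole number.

N ≈ 794

N̂ = (136+1)(57+1)/(9+1) − 1 = 137·58/10 − 1
= 7946/10 − 1 ≈ 794.6 − 1 ≈ 793.6 → 794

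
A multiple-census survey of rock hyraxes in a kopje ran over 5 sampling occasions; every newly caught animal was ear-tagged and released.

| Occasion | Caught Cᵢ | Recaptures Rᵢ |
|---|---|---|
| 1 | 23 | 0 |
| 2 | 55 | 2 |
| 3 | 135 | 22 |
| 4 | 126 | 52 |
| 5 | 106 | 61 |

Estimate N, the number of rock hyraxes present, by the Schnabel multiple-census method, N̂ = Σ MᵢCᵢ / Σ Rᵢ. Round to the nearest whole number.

Marked at large before each occasion: Mᵢ = Σⱼ<ᵢ (Cⱼ − Rⱼ) → M1=0, M2=23, M3=76, M4=189, M5=263
Σ MᵢCᵢ = 0·23 + 23·55 + 76·135 + 189·126 + 263·106 = 0 + 1265 + 10260 + 23814 + 27878 = 63217
Σ Rᵢ = 0 + 2 + 22 + 52 + 61 = 137
N̂ = 63217 / 137 ≈ 461.4 → 461

N ≈ 461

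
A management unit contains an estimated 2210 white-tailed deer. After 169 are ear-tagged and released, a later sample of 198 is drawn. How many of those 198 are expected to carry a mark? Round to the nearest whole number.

Expected recaptures E[R] = M·C / N.
E[R] = 169 × 198 / 2210 = 33462 / 2210 ≈ 15.1 → 15

expected recaptures ≈ 15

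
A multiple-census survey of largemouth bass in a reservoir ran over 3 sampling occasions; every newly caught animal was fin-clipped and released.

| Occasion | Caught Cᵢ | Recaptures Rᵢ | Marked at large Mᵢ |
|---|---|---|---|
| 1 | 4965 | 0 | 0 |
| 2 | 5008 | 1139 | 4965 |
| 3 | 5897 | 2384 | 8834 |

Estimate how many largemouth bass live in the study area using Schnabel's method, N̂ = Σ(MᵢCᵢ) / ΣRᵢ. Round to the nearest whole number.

N ≈ 21,845

Σ MᵢCᵢ = 0·4965 + 4965·5008 + 8834·5897 = 0 + 24864720 + 52094098 = 76958818
Σ Rᵢ = 0 + 1139 + 2384 = 3523
N̂ = 76958818 / 3523 ≈ 21844.7 → 21845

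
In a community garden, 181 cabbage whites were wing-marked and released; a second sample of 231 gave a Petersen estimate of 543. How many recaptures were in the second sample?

From N = M·C/R: R = M·C / N = 181·231 / 543 = 41811 / 543 = 77.

R = 77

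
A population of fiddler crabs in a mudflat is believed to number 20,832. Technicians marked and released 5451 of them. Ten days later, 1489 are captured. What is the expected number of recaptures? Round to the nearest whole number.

expected recaptures ≈ 390

The marked fraction of the population is 5451/20832, so in a sample of 1489 expect C·(M/N) marked.
E[R] = 5451 × 1489 / 20832 = 8116539 / 20832 ≈ 389.6 → 390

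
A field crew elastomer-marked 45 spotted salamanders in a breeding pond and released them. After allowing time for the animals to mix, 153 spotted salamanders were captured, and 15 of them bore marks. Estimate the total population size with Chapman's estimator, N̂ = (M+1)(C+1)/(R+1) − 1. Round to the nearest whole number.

N ≈ 442

N̂ = (45+1)(153+1)/(15+1) − 1 = 46·154/16 − 1
= 7084/16 − 1 ≈ 442.8 − 1 ≈ 441.8 → 442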